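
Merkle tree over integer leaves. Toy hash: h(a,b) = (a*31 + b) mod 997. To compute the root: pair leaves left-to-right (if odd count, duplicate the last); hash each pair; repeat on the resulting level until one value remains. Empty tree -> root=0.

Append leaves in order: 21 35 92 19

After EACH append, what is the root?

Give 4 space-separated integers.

After append 21 (leaves=[21]):
  L0: [21]
  root=21
After append 35 (leaves=[21, 35]):
  L0: [21, 35]
  L1: h(21,35)=(21*31+35)%997=686 -> [686]
  root=686
After append 92 (leaves=[21, 35, 92]):
  L0: [21, 35, 92]
  L1: h(21,35)=(21*31+35)%997=686 h(92,92)=(92*31+92)%997=950 -> [686, 950]
  L2: h(686,950)=(686*31+950)%997=282 -> [282]
  root=282
After append 19 (leaves=[21, 35, 92, 19]):
  L0: [21, 35, 92, 19]
  L1: h(21,35)=(21*31+35)%997=686 h(92,19)=(92*31+19)%997=877 -> [686, 877]
  L2: h(686,877)=(686*31+877)%997=209 -> [209]
  root=209

Answer: 21 686 282 209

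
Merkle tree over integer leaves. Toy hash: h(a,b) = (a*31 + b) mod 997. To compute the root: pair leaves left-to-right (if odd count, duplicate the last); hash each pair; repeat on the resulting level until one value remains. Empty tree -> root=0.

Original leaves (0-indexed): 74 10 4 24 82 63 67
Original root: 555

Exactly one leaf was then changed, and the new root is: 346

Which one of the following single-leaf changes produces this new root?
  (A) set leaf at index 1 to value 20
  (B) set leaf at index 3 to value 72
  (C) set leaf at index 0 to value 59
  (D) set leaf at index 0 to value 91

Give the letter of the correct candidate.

Original leaves: [74, 10, 4, 24, 82, 63, 67]
Target new root: 346
Try each candidate change and compute the resulting root:
Candidate A: set leaf[1] = 20 -> leaves = [74, 20, 4, 24, 82, 63, 67]
  L0: [74, 20, 4, 24, 82, 63, 67]
  L1: h(74,20)=(74*31+20)%997=320 h(4,24)=(4*31+24)%997=148 h(82,63)=(82*31+63)%997=611 h(67,67)=(67*31+67)%997=150 -> [320, 148, 611, 150]
  L2: h(320,148)=(320*31+148)%997=98 h(611,150)=(611*31+150)%997=148 -> [98, 148]
  L3: h(98,148)=(98*31+148)%997=195 -> [195]
  root = 195 != target 346
Candidate B: set leaf[3] = 72 -> leaves = [74, 10, 4, 72, 82, 63, 67]
  L0: [74, 10, 4, 72, 82, 63, 67]
  L1: h(74,10)=(74*31+10)%997=310 h(4,72)=(4*31+72)%997=196 h(82,63)=(82*31+63)%997=611 h(67,67)=(67*31+67)%997=150 -> [310, 196, 611, 150]
  L2: h(310,196)=(310*31+196)%997=833 h(611,150)=(611*31+150)%997=148 -> [833, 148]
  L3: h(833,148)=(833*31+148)%997=49 -> [49]
  root = 49 != target 346
Candidate C: set leaf[0] = 59 -> leaves = [59, 10, 4, 24, 82, 63, 67]
  L0: [59, 10, 4, 24, 82, 63, 67]
  L1: h(59,10)=(59*31+10)%997=842 h(4,24)=(4*31+24)%997=148 h(82,63)=(82*31+63)%997=611 h(67,67)=(67*31+67)%997=150 -> [842, 148, 611, 150]
  L2: h(842,148)=(842*31+148)%997=328 h(611,150)=(611*31+150)%997=148 -> [328, 148]
  L3: h(328,148)=(328*31+148)%997=346 -> [346]
  root = 346 == target 346  ** MATCH **
Candidate D: set leaf[0] = 91 -> leaves = [91, 10, 4, 24, 82, 63, 67]
  L0: [91, 10, 4, 24, 82, 63, 67]
  L1: h(91,10)=(91*31+10)%997=837 h(4,24)=(4*31+24)%997=148 h(82,63)=(82*31+63)%997=611 h(67,67)=(67*31+67)%997=150 -> [837, 148, 611, 150]
  L2: h(837,148)=(837*31+148)%997=173 h(611,150)=(611*31+150)%997=148 -> [173, 148]
  L3: h(173,148)=(173*31+148)%997=526 -> [526]
  root = 526 != target 346
Candidate C produces the target root.

Answer: C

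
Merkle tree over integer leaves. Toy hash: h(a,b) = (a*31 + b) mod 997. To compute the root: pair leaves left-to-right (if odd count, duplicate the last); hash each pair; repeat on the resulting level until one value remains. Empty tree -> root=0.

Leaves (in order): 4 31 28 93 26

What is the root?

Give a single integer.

Answer: 985

Derivation:
L0: [4, 31, 28, 93, 26]
L1: h(4,31)=(4*31+31)%997=155 h(28,93)=(28*31+93)%997=961 h(26,26)=(26*31+26)%997=832 -> [155, 961, 832]
L2: h(155,961)=(155*31+961)%997=781 h(832,832)=(832*31+832)%997=702 -> [781, 702]
L3: h(781,702)=(781*31+702)%997=985 -> [985]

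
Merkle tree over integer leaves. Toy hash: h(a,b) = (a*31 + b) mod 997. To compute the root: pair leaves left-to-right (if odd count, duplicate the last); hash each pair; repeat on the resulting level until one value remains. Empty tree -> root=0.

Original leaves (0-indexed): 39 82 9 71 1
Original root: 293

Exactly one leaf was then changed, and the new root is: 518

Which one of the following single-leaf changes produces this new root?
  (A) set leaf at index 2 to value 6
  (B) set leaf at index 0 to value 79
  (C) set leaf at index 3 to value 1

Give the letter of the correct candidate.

Original leaves: [39, 82, 9, 71, 1]
Target new root: 518
Try each candidate change and compute the resulting root:
Candidate A: set leaf[2] = 6 -> leaves = [39, 82, 6, 71, 1]
  L0: [39, 82, 6, 71, 1]
  L1: h(39,82)=(39*31+82)%997=294 h(6,71)=(6*31+71)%997=257 h(1,1)=(1*31+1)%997=32 -> [294, 257, 32]
  L2: h(294,257)=(294*31+257)%997=398 h(32,32)=(32*31+32)%997=27 -> [398, 27]
  L3: h(398,27)=(398*31+27)%997=401 -> [401]
  root = 401 != target 518
Candidate B: set leaf[0] = 79 -> leaves = [79, 82, 9, 71, 1]
  L0: [79, 82, 9, 71, 1]
  L1: h(79,82)=(79*31+82)%997=537 h(9,71)=(9*31+71)%997=350 h(1,1)=(1*31+1)%997=32 -> [537, 350, 32]
  L2: h(537,350)=(537*31+350)%997=48 h(32,32)=(32*31+32)%997=27 -> [48, 27]
  L3: h(48,27)=(48*31+27)%997=518 -> [518]
  root = 518 == target 518  ** MATCH **
Candidate C: set leaf[3] = 1 -> leaves = [39, 82, 9, 1, 1]
  L0: [39, 82, 9, 1, 1]
  L1: h(39,82)=(39*31+82)%997=294 h(9,1)=(9*31+1)%997=280 h(1,1)=(1*31+1)%997=32 -> [294, 280, 32]
  L2: h(294,280)=(294*31+280)%997=421 h(32,32)=(32*31+32)%997=27 -> [421, 27]
  L3: h(421,27)=(421*31+27)%997=117 -> [117]
  root = 117 != target 518
Candidate B produces the target root.

Answer: B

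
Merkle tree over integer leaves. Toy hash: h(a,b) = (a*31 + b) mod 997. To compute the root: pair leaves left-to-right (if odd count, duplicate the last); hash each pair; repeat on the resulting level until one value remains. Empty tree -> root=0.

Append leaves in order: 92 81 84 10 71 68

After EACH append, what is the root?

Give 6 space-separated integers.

Answer: 92 939 890 816 294 198

Derivation:
After append 92 (leaves=[92]):
  L0: [92]
  root=92
After append 81 (leaves=[92, 81]):
  L0: [92, 81]
  L1: h(92,81)=(92*31+81)%997=939 -> [939]
  root=939
After append 84 (leaves=[92, 81, 84]):
  L0: [92, 81, 84]
  L1: h(92,81)=(92*31+81)%997=939 h(84,84)=(84*31+84)%997=694 -> [939, 694]
  L2: h(939,694)=(939*31+694)%997=890 -> [890]
  root=890
After append 10 (leaves=[92, 81, 84, 10]):
  L0: [92, 81, 84, 10]
  L1: h(92,81)=(92*31+81)%997=939 h(84,10)=(84*31+10)%997=620 -> [939, 620]
  L2: h(939,620)=(939*31+620)%997=816 -> [816]
  root=816
After append 71 (leaves=[92, 81, 84, 10, 71]):
  L0: [92, 81, 84, 10, 71]
  L1: h(92,81)=(92*31+81)%997=939 h(84,10)=(84*31+10)%997=620 h(71,71)=(71*31+71)%997=278 -> [939, 620, 278]
  L2: h(939,620)=(939*31+620)%997=816 h(278,278)=(278*31+278)%997=920 -> [816, 920]
  L3: h(816,920)=(816*31+920)%997=294 -> [294]
  root=294
After append 68 (leaves=[92, 81, 84, 10, 71, 68]):
  L0: [92, 81, 84, 10, 71, 68]
  L1: h(92,81)=(92*31+81)%997=939 h(84,10)=(84*31+10)%997=620 h(71,68)=(71*31+68)%997=275 -> [939, 620, 275]
  L2: h(939,620)=(939*31+620)%997=816 h(275,275)=(275*31+275)%997=824 -> [816, 824]
  L3: h(816,824)=(816*31+824)%997=198 -> [198]
  root=198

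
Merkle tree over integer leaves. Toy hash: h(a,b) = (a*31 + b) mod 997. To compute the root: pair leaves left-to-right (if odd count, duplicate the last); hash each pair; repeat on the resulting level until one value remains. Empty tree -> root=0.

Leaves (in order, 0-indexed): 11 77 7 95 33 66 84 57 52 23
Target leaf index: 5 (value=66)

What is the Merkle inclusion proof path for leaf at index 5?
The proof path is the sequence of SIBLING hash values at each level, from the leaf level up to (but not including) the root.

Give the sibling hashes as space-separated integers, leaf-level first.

Answer: 33 667 309 277

Derivation:
L0 (leaves): [11, 77, 7, 95, 33, 66, 84, 57, 52, 23], target index=5
L1: h(11,77)=(11*31+77)%997=418 [pair 0] h(7,95)=(7*31+95)%997=312 [pair 1] h(33,66)=(33*31+66)%997=92 [pair 2] h(84,57)=(84*31+57)%997=667 [pair 3] h(52,23)=(52*31+23)%997=638 [pair 4] -> [418, 312, 92, 667, 638]
  Sibling for proof at L0: 33
L2: h(418,312)=(418*31+312)%997=309 [pair 0] h(92,667)=(92*31+667)%997=528 [pair 1] h(638,638)=(638*31+638)%997=476 [pair 2] -> [309, 528, 476]
  Sibling for proof at L1: 667
L3: h(309,528)=(309*31+528)%997=137 [pair 0] h(476,476)=(476*31+476)%997=277 [pair 1] -> [137, 277]
  Sibling for proof at L2: 309
L4: h(137,277)=(137*31+277)%997=536 [pair 0] -> [536]
  Sibling for proof at L3: 277
Root: 536
Proof path (sibling hashes from leaf to root): [33, 667, 309, 277]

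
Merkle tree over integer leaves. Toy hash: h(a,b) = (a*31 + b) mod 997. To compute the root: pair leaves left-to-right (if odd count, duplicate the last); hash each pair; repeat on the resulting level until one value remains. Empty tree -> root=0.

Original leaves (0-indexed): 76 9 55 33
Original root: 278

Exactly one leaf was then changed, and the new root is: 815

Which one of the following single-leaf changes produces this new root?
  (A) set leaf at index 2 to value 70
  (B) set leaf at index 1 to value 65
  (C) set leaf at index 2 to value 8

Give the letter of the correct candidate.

Original leaves: [76, 9, 55, 33]
Target new root: 815
Try each candidate change and compute the resulting root:
Candidate A: set leaf[2] = 70 -> leaves = [76, 9, 70, 33]
  L0: [76, 9, 70, 33]
  L1: h(76,9)=(76*31+9)%997=371 h(70,33)=(70*31+33)%997=209 -> [371, 209]
  L2: h(371,209)=(371*31+209)%997=743 -> [743]
  root = 743 != target 815
Candidate B: set leaf[1] = 65 -> leaves = [76, 65, 55, 33]
  L0: [76, 65, 55, 33]
  L1: h(76,65)=(76*31+65)%997=427 h(55,33)=(55*31+33)%997=741 -> [427, 741]
  L2: h(427,741)=(427*31+741)%997=20 -> [20]
  root = 20 != target 815
Candidate C: set leaf[2] = 8 -> leaves = [76, 9, 8, 33]
  L0: [76, 9, 8, 33]
  L1: h(76,9)=(76*31+9)%997=371 h(8,33)=(8*31+33)%997=281 -> [371, 281]
  L2: h(371,281)=(371*31+281)%997=815 -> [815]
  root = 815 == target 815  ** MATCH **
Candidate C produces the target root.

Answer: C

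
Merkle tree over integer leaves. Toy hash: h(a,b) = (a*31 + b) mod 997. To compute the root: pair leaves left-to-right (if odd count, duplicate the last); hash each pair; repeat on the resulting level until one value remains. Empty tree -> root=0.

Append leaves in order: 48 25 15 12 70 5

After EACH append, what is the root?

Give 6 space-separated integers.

Answer: 48 516 524 521 95 9

Derivation:
After append 48 (leaves=[48]):
  L0: [48]
  root=48
After append 25 (leaves=[48, 25]):
  L0: [48, 25]
  L1: h(48,25)=(48*31+25)%997=516 -> [516]
  root=516
After append 15 (leaves=[48, 25, 15]):
  L0: [48, 25, 15]
  L1: h(48,25)=(48*31+25)%997=516 h(15,15)=(15*31+15)%997=480 -> [516, 480]
  L2: h(516,480)=(516*31+480)%997=524 -> [524]
  root=524
After append 12 (leaves=[48, 25, 15, 12]):
  L0: [48, 25, 15, 12]
  L1: h(48,25)=(48*31+25)%997=516 h(15,12)=(15*31+12)%997=477 -> [516, 477]
  L2: h(516,477)=(516*31+477)%997=521 -> [521]
  root=521
After append 70 (leaves=[48, 25, 15, 12, 70]):
  L0: [48, 25, 15, 12, 70]
  L1: h(48,25)=(48*31+25)%997=516 h(15,12)=(15*31+12)%997=477 h(70,70)=(70*31+70)%997=246 -> [516, 477, 246]
  L2: h(516,477)=(516*31+477)%997=521 h(246,246)=(246*31+246)%997=893 -> [521, 893]
  L3: h(521,893)=(521*31+893)%997=95 -> [95]
  root=95
After append 5 (leaves=[48, 25, 15, 12, 70, 5]):
  L0: [48, 25, 15, 12, 70, 5]
  L1: h(48,25)=(48*31+25)%997=516 h(15,12)=(15*31+12)%997=477 h(70,5)=(70*31+5)%997=181 -> [516, 477, 181]
  L2: h(516,477)=(516*31+477)%997=521 h(181,181)=(181*31+181)%997=807 -> [521, 807]
  L3: h(521,807)=(521*31+807)%997=9 -> [9]
  root=9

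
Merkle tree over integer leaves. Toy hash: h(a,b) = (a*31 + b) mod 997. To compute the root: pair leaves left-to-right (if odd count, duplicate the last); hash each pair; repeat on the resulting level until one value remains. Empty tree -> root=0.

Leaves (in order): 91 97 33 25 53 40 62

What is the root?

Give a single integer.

Answer: 540

Derivation:
L0: [91, 97, 33, 25, 53, 40, 62]
L1: h(91,97)=(91*31+97)%997=924 h(33,25)=(33*31+25)%997=51 h(53,40)=(53*31+40)%997=686 h(62,62)=(62*31+62)%997=987 -> [924, 51, 686, 987]
L2: h(924,51)=(924*31+51)%997=779 h(686,987)=(686*31+987)%997=319 -> [779, 319]
L3: h(779,319)=(779*31+319)%997=540 -> [540]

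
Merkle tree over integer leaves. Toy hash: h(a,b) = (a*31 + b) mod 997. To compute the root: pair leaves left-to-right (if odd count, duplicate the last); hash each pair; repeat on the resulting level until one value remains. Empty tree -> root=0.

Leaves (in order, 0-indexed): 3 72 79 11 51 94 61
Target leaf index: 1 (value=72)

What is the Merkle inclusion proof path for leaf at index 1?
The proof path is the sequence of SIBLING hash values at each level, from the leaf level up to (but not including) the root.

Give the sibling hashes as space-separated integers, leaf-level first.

L0 (leaves): [3, 72, 79, 11, 51, 94, 61], target index=1
L1: h(3,72)=(3*31+72)%997=165 [pair 0] h(79,11)=(79*31+11)%997=466 [pair 1] h(51,94)=(51*31+94)%997=678 [pair 2] h(61,61)=(61*31+61)%997=955 [pair 3] -> [165, 466, 678, 955]
  Sibling for proof at L0: 3
L2: h(165,466)=(165*31+466)%997=596 [pair 0] h(678,955)=(678*31+955)%997=39 [pair 1] -> [596, 39]
  Sibling for proof at L1: 466
L3: h(596,39)=(596*31+39)%997=569 [pair 0] -> [569]
  Sibling for proof at L2: 39
Root: 569
Proof path (sibling hashes from leaf to root): [3, 466, 39]

Answer: 3 466 39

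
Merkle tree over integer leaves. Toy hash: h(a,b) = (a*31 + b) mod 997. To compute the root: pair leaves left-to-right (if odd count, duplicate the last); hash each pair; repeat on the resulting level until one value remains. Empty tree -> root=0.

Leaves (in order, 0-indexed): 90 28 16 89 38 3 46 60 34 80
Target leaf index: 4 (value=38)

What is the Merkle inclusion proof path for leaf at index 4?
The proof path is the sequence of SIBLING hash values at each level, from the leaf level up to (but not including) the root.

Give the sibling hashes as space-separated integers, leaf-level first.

Answer: 3 489 207 708

Derivation:
L0 (leaves): [90, 28, 16, 89, 38, 3, 46, 60, 34, 80], target index=4
L1: h(90,28)=(90*31+28)%997=824 [pair 0] h(16,89)=(16*31+89)%997=585 [pair 1] h(38,3)=(38*31+3)%997=184 [pair 2] h(46,60)=(46*31+60)%997=489 [pair 3] h(34,80)=(34*31+80)%997=137 [pair 4] -> [824, 585, 184, 489, 137]
  Sibling for proof at L0: 3
L2: h(824,585)=(824*31+585)%997=207 [pair 0] h(184,489)=(184*31+489)%997=211 [pair 1] h(137,137)=(137*31+137)%997=396 [pair 2] -> [207, 211, 396]
  Sibling for proof at L1: 489
L3: h(207,211)=(207*31+211)%997=646 [pair 0] h(396,396)=(396*31+396)%997=708 [pair 1] -> [646, 708]
  Sibling for proof at L2: 207
L4: h(646,708)=(646*31+708)%997=794 [pair 0] -> [794]
  Sibling for proof at L3: 708
Root: 794
Proof path (sibling hashes from leaf to root): [3, 489, 207, 708]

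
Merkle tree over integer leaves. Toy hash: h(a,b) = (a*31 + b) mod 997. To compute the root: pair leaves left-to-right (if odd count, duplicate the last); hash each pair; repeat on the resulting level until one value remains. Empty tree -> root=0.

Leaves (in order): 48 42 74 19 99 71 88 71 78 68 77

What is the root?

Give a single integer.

Answer: 131

Derivation:
L0: [48, 42, 74, 19, 99, 71, 88, 71, 78, 68, 77]
L1: h(48,42)=(48*31+42)%997=533 h(74,19)=(74*31+19)%997=319 h(99,71)=(99*31+71)%997=149 h(88,71)=(88*31+71)%997=805 h(78,68)=(78*31+68)%997=492 h(77,77)=(77*31+77)%997=470 -> [533, 319, 149, 805, 492, 470]
L2: h(533,319)=(533*31+319)%997=890 h(149,805)=(149*31+805)%997=439 h(492,470)=(492*31+470)%997=767 -> [890, 439, 767]
L3: h(890,439)=(890*31+439)%997=113 h(767,767)=(767*31+767)%997=616 -> [113, 616]
L4: h(113,616)=(113*31+616)%997=131 -> [131]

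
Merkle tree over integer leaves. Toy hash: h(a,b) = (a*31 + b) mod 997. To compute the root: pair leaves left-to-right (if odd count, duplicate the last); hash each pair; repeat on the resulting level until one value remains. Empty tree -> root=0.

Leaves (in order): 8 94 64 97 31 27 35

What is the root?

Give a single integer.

L0: [8, 94, 64, 97, 31, 27, 35]
L1: h(8,94)=(8*31+94)%997=342 h(64,97)=(64*31+97)%997=87 h(31,27)=(31*31+27)%997=988 h(35,35)=(35*31+35)%997=123 -> [342, 87, 988, 123]
L2: h(342,87)=(342*31+87)%997=719 h(988,123)=(988*31+123)%997=841 -> [719, 841]
L3: h(719,841)=(719*31+841)%997=199 -> [199]

Answer: 199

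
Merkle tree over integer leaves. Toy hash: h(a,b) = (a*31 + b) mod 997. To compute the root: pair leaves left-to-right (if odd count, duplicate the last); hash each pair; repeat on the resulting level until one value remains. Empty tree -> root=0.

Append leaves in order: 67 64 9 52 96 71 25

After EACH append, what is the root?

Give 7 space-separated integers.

After append 67 (leaves=[67]):
  L0: [67]
  root=67
After append 64 (leaves=[67, 64]):
  L0: [67, 64]
  L1: h(67,64)=(67*31+64)%997=147 -> [147]
  root=147
After append 9 (leaves=[67, 64, 9]):
  L0: [67, 64, 9]
  L1: h(67,64)=(67*31+64)%997=147 h(9,9)=(9*31+9)%997=288 -> [147, 288]
  L2: h(147,288)=(147*31+288)%997=857 -> [857]
  root=857
After append 52 (leaves=[67, 64, 9, 52]):
  L0: [67, 64, 9, 52]
  L1: h(67,64)=(67*31+64)%997=147 h(9,52)=(9*31+52)%997=331 -> [147, 331]
  L2: h(147,331)=(147*31+331)%997=900 -> [900]
  root=900
After append 96 (leaves=[67, 64, 9, 52, 96]):
  L0: [67, 64, 9, 52, 96]
  L1: h(67,64)=(67*31+64)%997=147 h(9,52)=(9*31+52)%997=331 h(96,96)=(96*31+96)%997=81 -> [147, 331, 81]
  L2: h(147,331)=(147*31+331)%997=900 h(81,81)=(81*31+81)%997=598 -> [900, 598]
  L3: h(900,598)=(900*31+598)%997=582 -> [582]
  root=582
After append 71 (leaves=[67, 64, 9, 52, 96, 71]):
  L0: [67, 64, 9, 52, 96, 71]
  L1: h(67,64)=(67*31+64)%997=147 h(9,52)=(9*31+52)%997=331 h(96,71)=(96*31+71)%997=56 -> [147, 331, 56]
  L2: h(147,331)=(147*31+331)%997=900 h(56,56)=(56*31+56)%997=795 -> [900, 795]
  L3: h(900,795)=(900*31+795)%997=779 -> [779]
  root=779
After append 25 (leaves=[67, 64, 9, 52, 96, 71, 25]):
  L0: [67, 64, 9, 52, 96, 71, 25]
  L1: h(67,64)=(67*31+64)%997=147 h(9,52)=(9*31+52)%997=331 h(96,71)=(96*31+71)%997=56 h(25,25)=(25*31+25)%997=800 -> [147, 331, 56, 800]
  L2: h(147,331)=(147*31+331)%997=900 h(56,800)=(56*31+800)%997=542 -> [900, 542]
  L3: h(900,542)=(900*31+542)%997=526 -> [526]
  root=526

Answer: 67 147 857 900 582 779 526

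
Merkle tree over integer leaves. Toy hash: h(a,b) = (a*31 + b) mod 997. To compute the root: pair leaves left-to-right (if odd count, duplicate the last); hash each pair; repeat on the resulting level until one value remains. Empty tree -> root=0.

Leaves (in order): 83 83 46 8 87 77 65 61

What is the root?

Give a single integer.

L0: [83, 83, 46, 8, 87, 77, 65, 61]
L1: h(83,83)=(83*31+83)%997=662 h(46,8)=(46*31+8)%997=437 h(87,77)=(87*31+77)%997=780 h(65,61)=(65*31+61)%997=82 -> [662, 437, 780, 82]
L2: h(662,437)=(662*31+437)%997=22 h(780,82)=(780*31+82)%997=334 -> [22, 334]
L3: h(22,334)=(22*31+334)%997=19 -> [19]

Answer: 19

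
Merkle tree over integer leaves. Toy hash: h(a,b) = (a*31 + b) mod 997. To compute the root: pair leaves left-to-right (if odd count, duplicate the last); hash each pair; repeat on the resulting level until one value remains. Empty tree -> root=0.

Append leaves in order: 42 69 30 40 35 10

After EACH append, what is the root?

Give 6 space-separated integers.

Answer: 42 374 590 600 602 799

Derivation:
After append 42 (leaves=[42]):
  L0: [42]
  root=42
After append 69 (leaves=[42, 69]):
  L0: [42, 69]
  L1: h(42,69)=(42*31+69)%997=374 -> [374]
  root=374
After append 30 (leaves=[42, 69, 30]):
  L0: [42, 69, 30]
  L1: h(42,69)=(42*31+69)%997=374 h(30,30)=(30*31+30)%997=960 -> [374, 960]
  L2: h(374,960)=(374*31+960)%997=590 -> [590]
  root=590
After append 40 (leaves=[42, 69, 30, 40]):
  L0: [42, 69, 30, 40]
  L1: h(42,69)=(42*31+69)%997=374 h(30,40)=(30*31+40)%997=970 -> [374, 970]
  L2: h(374,970)=(374*31+970)%997=600 -> [600]
  root=600
After append 35 (leaves=[42, 69, 30, 40, 35]):
  L0: [42, 69, 30, 40, 35]
  L1: h(42,69)=(42*31+69)%997=374 h(30,40)=(30*31+40)%997=970 h(35,35)=(35*31+35)%997=123 -> [374, 970, 123]
  L2: h(374,970)=(374*31+970)%997=600 h(123,123)=(123*31+123)%997=945 -> [600, 945]
  L3: h(600,945)=(600*31+945)%997=602 -> [602]
  root=602
After append 10 (leaves=[42, 69, 30, 40, 35, 10]):
  L0: [42, 69, 30, 40, 35, 10]
  L1: h(42,69)=(42*31+69)%997=374 h(30,40)=(30*31+40)%997=970 h(35,10)=(35*31+10)%997=98 -> [374, 970, 98]
  L2: h(374,970)=(374*31+970)%997=600 h(98,98)=(98*31+98)%997=145 -> [600, 145]
  L3: h(600,145)=(600*31+145)%997=799 -> [799]
  root=799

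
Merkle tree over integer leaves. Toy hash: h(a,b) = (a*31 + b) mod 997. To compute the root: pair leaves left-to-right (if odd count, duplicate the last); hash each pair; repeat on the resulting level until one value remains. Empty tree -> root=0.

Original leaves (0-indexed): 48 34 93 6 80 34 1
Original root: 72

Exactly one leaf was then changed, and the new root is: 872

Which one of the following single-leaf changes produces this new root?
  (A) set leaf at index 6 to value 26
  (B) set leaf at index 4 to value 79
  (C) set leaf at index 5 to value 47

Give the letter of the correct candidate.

Original leaves: [48, 34, 93, 6, 80, 34, 1]
Target new root: 872
Try each candidate change and compute the resulting root:
Candidate A: set leaf[6] = 26 -> leaves = [48, 34, 93, 6, 80, 34, 26]
  L0: [48, 34, 93, 6, 80, 34, 26]
  L1: h(48,34)=(48*31+34)%997=525 h(93,6)=(93*31+6)%997=895 h(80,34)=(80*31+34)%997=520 h(26,26)=(26*31+26)%997=832 -> [525, 895, 520, 832]
  L2: h(525,895)=(525*31+895)%997=221 h(520,832)=(520*31+832)%997=3 -> [221, 3]
  L3: h(221,3)=(221*31+3)%997=872 -> [872]
  root = 872 == target 872  ** MATCH **
Candidate B: set leaf[4] = 79 -> leaves = [48, 34, 93, 6, 79, 34, 1]
  L0: [48, 34, 93, 6, 79, 34, 1]
  L1: h(48,34)=(48*31+34)%997=525 h(93,6)=(93*31+6)%997=895 h(79,34)=(79*31+34)%997=489 h(1,1)=(1*31+1)%997=32 -> [525, 895, 489, 32]
  L2: h(525,895)=(525*31+895)%997=221 h(489,32)=(489*31+32)%997=236 -> [221, 236]
  L3: h(221,236)=(221*31+236)%997=108 -> [108]
  root = 108 != target 872
Candidate C: set leaf[5] = 47 -> leaves = [48, 34, 93, 6, 80, 47, 1]
  L0: [48, 34, 93, 6, 80, 47, 1]
  L1: h(48,34)=(48*31+34)%997=525 h(93,6)=(93*31+6)%997=895 h(80,47)=(80*31+47)%997=533 h(1,1)=(1*31+1)%997=32 -> [525, 895, 533, 32]
  L2: h(525,895)=(525*31+895)%997=221 h(533,32)=(533*31+32)%997=603 -> [221, 603]
  L3: h(221,603)=(221*31+603)%997=475 -> [475]
  root = 475 != target 872
Candidate A produces the target root.

Answer: A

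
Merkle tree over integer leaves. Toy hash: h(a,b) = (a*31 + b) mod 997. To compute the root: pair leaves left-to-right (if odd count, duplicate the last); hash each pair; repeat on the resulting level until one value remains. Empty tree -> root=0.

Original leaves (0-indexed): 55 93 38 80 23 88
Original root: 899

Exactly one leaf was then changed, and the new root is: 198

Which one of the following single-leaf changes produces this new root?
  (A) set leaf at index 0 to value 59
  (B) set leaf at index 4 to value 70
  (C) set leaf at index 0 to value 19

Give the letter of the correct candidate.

Answer: C

Derivation:
Original leaves: [55, 93, 38, 80, 23, 88]
Target new root: 198
Try each candidate change and compute the resulting root:
Candidate A: set leaf[0] = 59 -> leaves = [59, 93, 38, 80, 23, 88]
  L0: [59, 93, 38, 80, 23, 88]
  L1: h(59,93)=(59*31+93)%997=925 h(38,80)=(38*31+80)%997=261 h(23,88)=(23*31+88)%997=801 -> [925, 261, 801]
  L2: h(925,261)=(925*31+261)%997=23 h(801,801)=(801*31+801)%997=707 -> [23, 707]
  L3: h(23,707)=(23*31+707)%997=423 -> [423]
  root = 423 != target 198
Candidate B: set leaf[4] = 70 -> leaves = [55, 93, 38, 80, 70, 88]
  L0: [55, 93, 38, 80, 70, 88]
  L1: h(55,93)=(55*31+93)%997=801 h(38,80)=(38*31+80)%997=261 h(70,88)=(70*31+88)%997=264 -> [801, 261, 264]
  L2: h(801,261)=(801*31+261)%997=167 h(264,264)=(264*31+264)%997=472 -> [167, 472]
  L3: h(167,472)=(167*31+472)%997=664 -> [664]
  root = 664 != target 198
Candidate C: set leaf[0] = 19 -> leaves = [19, 93, 38, 80, 23, 88]
  L0: [19, 93, 38, 80, 23, 88]
  L1: h(19,93)=(19*31+93)%997=682 h(38,80)=(38*31+80)%997=261 h(23,88)=(23*31+88)%997=801 -> [682, 261, 801]
  L2: h(682,261)=(682*31+261)%997=466 h(801,801)=(801*31+801)%997=707 -> [466, 707]
  L3: h(466,707)=(466*31+707)%997=198 -> [198]
  root = 198 == target 198  ** MATCH **
Candidate C produces the target root.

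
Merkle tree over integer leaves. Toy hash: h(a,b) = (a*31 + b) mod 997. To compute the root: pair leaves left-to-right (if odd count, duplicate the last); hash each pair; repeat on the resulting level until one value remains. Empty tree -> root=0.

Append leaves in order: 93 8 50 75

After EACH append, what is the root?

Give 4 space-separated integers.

After append 93 (leaves=[93]):
  L0: [93]
  root=93
After append 8 (leaves=[93, 8]):
  L0: [93, 8]
  L1: h(93,8)=(93*31+8)%997=897 -> [897]
  root=897
After append 50 (leaves=[93, 8, 50]):
  L0: [93, 8, 50]
  L1: h(93,8)=(93*31+8)%997=897 h(50,50)=(50*31+50)%997=603 -> [897, 603]
  L2: h(897,603)=(897*31+603)%997=494 -> [494]
  root=494
After append 75 (leaves=[93, 8, 50, 75]):
  L0: [93, 8, 50, 75]
  L1: h(93,8)=(93*31+8)%997=897 h(50,75)=(50*31+75)%997=628 -> [897, 628]
  L2: h(897,628)=(897*31+628)%997=519 -> [519]
  root=519

Answer: 93 897 494 519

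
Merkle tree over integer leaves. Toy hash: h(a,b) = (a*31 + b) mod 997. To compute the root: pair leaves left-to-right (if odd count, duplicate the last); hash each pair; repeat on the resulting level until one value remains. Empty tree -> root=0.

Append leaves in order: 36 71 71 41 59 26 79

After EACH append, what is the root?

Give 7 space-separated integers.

After append 36 (leaves=[36]):
  L0: [36]
  root=36
After append 71 (leaves=[36, 71]):
  L0: [36, 71]
  L1: h(36,71)=(36*31+71)%997=190 -> [190]
  root=190
After append 71 (leaves=[36, 71, 71]):
  L0: [36, 71, 71]
  L1: h(36,71)=(36*31+71)%997=190 h(71,71)=(71*31+71)%997=278 -> [190, 278]
  L2: h(190,278)=(190*31+278)%997=186 -> [186]
  root=186
After append 41 (leaves=[36, 71, 71, 41]):
  L0: [36, 71, 71, 41]
  L1: h(36,71)=(36*31+71)%997=190 h(71,41)=(71*31+41)%997=248 -> [190, 248]
  L2: h(190,248)=(190*31+248)%997=156 -> [156]
  root=156
After append 59 (leaves=[36, 71, 71, 41, 59]):
  L0: [36, 71, 71, 41, 59]
  L1: h(36,71)=(36*31+71)%997=190 h(71,41)=(71*31+41)%997=248 h(59,59)=(59*31+59)%997=891 -> [190, 248, 891]
  L2: h(190,248)=(190*31+248)%997=156 h(891,891)=(891*31+891)%997=596 -> [156, 596]
  L3: h(156,596)=(156*31+596)%997=447 -> [447]
  root=447
After append 26 (leaves=[36, 71, 71, 41, 59, 26]):
  L0: [36, 71, 71, 41, 59, 26]
  L1: h(36,71)=(36*31+71)%997=190 h(71,41)=(71*31+41)%997=248 h(59,26)=(59*31+26)%997=858 -> [190, 248, 858]
  L2: h(190,248)=(190*31+248)%997=156 h(858,858)=(858*31+858)%997=537 -> [156, 537]
  L3: h(156,537)=(156*31+537)%997=388 -> [388]
  root=388
After append 79 (leaves=[36, 71, 71, 41, 59, 26, 79]):
  L0: [36, 71, 71, 41, 59, 26, 79]
  L1: h(36,71)=(36*31+71)%997=190 h(71,41)=(71*31+41)%997=248 h(59,26)=(59*31+26)%997=858 h(79,79)=(79*31+79)%997=534 -> [190, 248, 858, 534]
  L2: h(190,248)=(190*31+248)%997=156 h(858,534)=(858*31+534)%997=213 -> [156, 213]
  L3: h(156,213)=(156*31+213)%997=64 -> [64]
  root=64

Answer: 36 190 186 156 447 388 64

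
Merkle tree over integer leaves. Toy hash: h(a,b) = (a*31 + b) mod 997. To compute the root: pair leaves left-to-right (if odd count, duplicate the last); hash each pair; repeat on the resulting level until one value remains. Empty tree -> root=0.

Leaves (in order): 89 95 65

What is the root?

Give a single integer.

L0: [89, 95, 65]
L1: h(89,95)=(89*31+95)%997=860 h(65,65)=(65*31+65)%997=86 -> [860, 86]
L2: h(860,86)=(860*31+86)%997=824 -> [824]

Answer: 824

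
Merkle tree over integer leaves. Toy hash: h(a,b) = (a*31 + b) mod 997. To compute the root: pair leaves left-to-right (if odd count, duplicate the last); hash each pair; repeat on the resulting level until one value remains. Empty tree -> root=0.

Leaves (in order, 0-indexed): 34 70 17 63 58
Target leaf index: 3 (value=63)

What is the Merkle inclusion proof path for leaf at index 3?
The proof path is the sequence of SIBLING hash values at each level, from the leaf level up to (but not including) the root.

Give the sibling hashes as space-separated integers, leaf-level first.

Answer: 17 127 569

Derivation:
L0 (leaves): [34, 70, 17, 63, 58], target index=3
L1: h(34,70)=(34*31+70)%997=127 [pair 0] h(17,63)=(17*31+63)%997=590 [pair 1] h(58,58)=(58*31+58)%997=859 [pair 2] -> [127, 590, 859]
  Sibling for proof at L0: 17
L2: h(127,590)=(127*31+590)%997=539 [pair 0] h(859,859)=(859*31+859)%997=569 [pair 1] -> [539, 569]
  Sibling for proof at L1: 127
L3: h(539,569)=(539*31+569)%997=329 [pair 0] -> [329]
  Sibling for proof at L2: 569
Root: 329
Proof path (sibling hashes from leaf to root): [17, 127, 569]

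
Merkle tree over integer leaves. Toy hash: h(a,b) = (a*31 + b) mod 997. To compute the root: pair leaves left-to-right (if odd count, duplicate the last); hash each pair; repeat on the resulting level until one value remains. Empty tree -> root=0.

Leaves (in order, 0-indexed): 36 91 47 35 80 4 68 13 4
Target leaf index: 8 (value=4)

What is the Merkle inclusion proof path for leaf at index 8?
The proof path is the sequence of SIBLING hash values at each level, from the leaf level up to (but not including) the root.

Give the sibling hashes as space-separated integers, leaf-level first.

L0 (leaves): [36, 91, 47, 35, 80, 4, 68, 13, 4], target index=8
L1: h(36,91)=(36*31+91)%997=210 [pair 0] h(47,35)=(47*31+35)%997=495 [pair 1] h(80,4)=(80*31+4)%997=490 [pair 2] h(68,13)=(68*31+13)%997=127 [pair 3] h(4,4)=(4*31+4)%997=128 [pair 4] -> [210, 495, 490, 127, 128]
  Sibling for proof at L0: 4
L2: h(210,495)=(210*31+495)%997=26 [pair 0] h(490,127)=(490*31+127)%997=362 [pair 1] h(128,128)=(128*31+128)%997=108 [pair 2] -> [26, 362, 108]
  Sibling for proof at L1: 128
L3: h(26,362)=(26*31+362)%997=171 [pair 0] h(108,108)=(108*31+108)%997=465 [pair 1] -> [171, 465]
  Sibling for proof at L2: 108
L4: h(171,465)=(171*31+465)%997=781 [pair 0] -> [781]
  Sibling for proof at L3: 171
Root: 781
Proof path (sibling hashes from leaf to root): [4, 128, 108, 171]

Answer: 4 128 108 171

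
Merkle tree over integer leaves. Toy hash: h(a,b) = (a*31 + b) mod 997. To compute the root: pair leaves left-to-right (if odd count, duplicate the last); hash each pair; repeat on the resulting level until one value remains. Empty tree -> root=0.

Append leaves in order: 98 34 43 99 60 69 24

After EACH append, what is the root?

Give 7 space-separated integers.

Answer: 98 81 896 952 225 513 349

Derivation:
After append 98 (leaves=[98]):
  L0: [98]
  root=98
After append 34 (leaves=[98, 34]):
  L0: [98, 34]
  L1: h(98,34)=(98*31+34)%997=81 -> [81]
  root=81
After append 43 (leaves=[98, 34, 43]):
  L0: [98, 34, 43]
  L1: h(98,34)=(98*31+34)%997=81 h(43,43)=(43*31+43)%997=379 -> [81, 379]
  L2: h(81,379)=(81*31+379)%997=896 -> [896]
  root=896
After append 99 (leaves=[98, 34, 43, 99]):
  L0: [98, 34, 43, 99]
  L1: h(98,34)=(98*31+34)%997=81 h(43,99)=(43*31+99)%997=435 -> [81, 435]
  L2: h(81,435)=(81*31+435)%997=952 -> [952]
  root=952
After append 60 (leaves=[98, 34, 43, 99, 60]):
  L0: [98, 34, 43, 99, 60]
  L1: h(98,34)=(98*31+34)%997=81 h(43,99)=(43*31+99)%997=435 h(60,60)=(60*31+60)%997=923 -> [81, 435, 923]
  L2: h(81,435)=(81*31+435)%997=952 h(923,923)=(923*31+923)%997=623 -> [952, 623]
  L3: h(952,623)=(952*31+623)%997=225 -> [225]
  root=225
After append 69 (leaves=[98, 34, 43, 99, 60, 69]):
  L0: [98, 34, 43, 99, 60, 69]
  L1: h(98,34)=(98*31+34)%997=81 h(43,99)=(43*31+99)%997=435 h(60,69)=(60*31+69)%997=932 -> [81, 435, 932]
  L2: h(81,435)=(81*31+435)%997=952 h(932,932)=(932*31+932)%997=911 -> [952, 911]
  L3: h(952,911)=(952*31+911)%997=513 -> [513]
  root=513
After append 24 (leaves=[98, 34, 43, 99, 60, 69, 24]):
  L0: [98, 34, 43, 99, 60, 69, 24]
  L1: h(98,34)=(98*31+34)%997=81 h(43,99)=(43*31+99)%997=435 h(60,69)=(60*31+69)%997=932 h(24,24)=(24*31+24)%997=768 -> [81, 435, 932, 768]
  L2: h(81,435)=(81*31+435)%997=952 h(932,768)=(932*31+768)%997=747 -> [952, 747]
  L3: h(952,747)=(952*31+747)%997=349 -> [349]
  root=349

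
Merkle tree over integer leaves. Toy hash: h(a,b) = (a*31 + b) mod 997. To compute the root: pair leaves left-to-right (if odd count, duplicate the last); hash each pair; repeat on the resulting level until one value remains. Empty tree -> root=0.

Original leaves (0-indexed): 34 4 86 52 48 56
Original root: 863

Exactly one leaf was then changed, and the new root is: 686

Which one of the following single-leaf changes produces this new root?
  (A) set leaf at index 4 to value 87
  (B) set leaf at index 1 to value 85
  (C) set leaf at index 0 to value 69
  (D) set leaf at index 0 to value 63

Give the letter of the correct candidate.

Original leaves: [34, 4, 86, 52, 48, 56]
Target new root: 686
Try each candidate change and compute the resulting root:
Candidate A: set leaf[4] = 87 -> leaves = [34, 4, 86, 52, 87, 56]
  L0: [34, 4, 86, 52, 87, 56]
  L1: h(34,4)=(34*31+4)%997=61 h(86,52)=(86*31+52)%997=724 h(87,56)=(87*31+56)%997=759 -> [61, 724, 759]
  L2: h(61,724)=(61*31+724)%997=621 h(759,759)=(759*31+759)%997=360 -> [621, 360]
  L3: h(621,360)=(621*31+360)%997=668 -> [668]
  root = 668 != target 686
Candidate B: set leaf[1] = 85 -> leaves = [34, 85, 86, 52, 48, 56]
  L0: [34, 85, 86, 52, 48, 56]
  L1: h(34,85)=(34*31+85)%997=142 h(86,52)=(86*31+52)%997=724 h(48,56)=(48*31+56)%997=547 -> [142, 724, 547]
  L2: h(142,724)=(142*31+724)%997=141 h(547,547)=(547*31+547)%997=555 -> [141, 555]
  L3: h(141,555)=(141*31+555)%997=938 -> [938]
  root = 938 != target 686
Candidate C: set leaf[0] = 69 -> leaves = [69, 4, 86, 52, 48, 56]
  L0: [69, 4, 86, 52, 48, 56]
  L1: h(69,4)=(69*31+4)%997=149 h(86,52)=(86*31+52)%997=724 h(48,56)=(48*31+56)%997=547 -> [149, 724, 547]
  L2: h(149,724)=(149*31+724)%997=358 h(547,547)=(547*31+547)%997=555 -> [358, 555]
  L3: h(358,555)=(358*31+555)%997=686 -> [686]
  root = 686 == target 686  ** MATCH **
Candidate D: set leaf[0] = 63 -> leaves = [63, 4, 86, 52, 48, 56]
  L0: [63, 4, 86, 52, 48, 56]
  L1: h(63,4)=(63*31+4)%997=960 h(86,52)=(86*31+52)%997=724 h(48,56)=(48*31+56)%997=547 -> [960, 724, 547]
  L2: h(960,724)=(960*31+724)%997=574 h(547,547)=(547*31+547)%997=555 -> [574, 555]
  L3: h(574,555)=(574*31+555)%997=403 -> [403]
  root = 403 != target 686
Candidate C produces the target root.

Answer: C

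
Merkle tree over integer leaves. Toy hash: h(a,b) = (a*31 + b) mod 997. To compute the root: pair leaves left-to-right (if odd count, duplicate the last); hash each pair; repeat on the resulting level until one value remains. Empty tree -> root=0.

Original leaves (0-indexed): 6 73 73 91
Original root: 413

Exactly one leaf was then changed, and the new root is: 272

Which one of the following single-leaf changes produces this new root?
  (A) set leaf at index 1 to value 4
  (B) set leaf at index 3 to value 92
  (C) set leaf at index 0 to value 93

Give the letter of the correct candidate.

Answer: C

Derivation:
Original leaves: [6, 73, 73, 91]
Target new root: 272
Try each candidate change and compute the resulting root:
Candidate A: set leaf[1] = 4 -> leaves = [6, 4, 73, 91]
  L0: [6, 4, 73, 91]
  L1: h(6,4)=(6*31+4)%997=190 h(73,91)=(73*31+91)%997=360 -> [190, 360]
  L2: h(190,360)=(190*31+360)%997=268 -> [268]
  root = 268 != target 272
Candidate B: set leaf[3] = 92 -> leaves = [6, 73, 73, 92]
  L0: [6, 73, 73, 92]
  L1: h(6,73)=(6*31+73)%997=259 h(73,92)=(73*31+92)%997=361 -> [259, 361]
  L2: h(259,361)=(259*31+361)%997=414 -> [414]
  root = 414 != target 272
Candidate C: set leaf[0] = 93 -> leaves = [93, 73, 73, 91]
  L0: [93, 73, 73, 91]
  L1: h(93,73)=(93*31+73)%997=962 h(73,91)=(73*31+91)%997=360 -> [962, 360]
  L2: h(962,360)=(962*31+360)%997=272 -> [272]
  root = 272 == target 272  ** MATCH **
Candidate C produces the target root.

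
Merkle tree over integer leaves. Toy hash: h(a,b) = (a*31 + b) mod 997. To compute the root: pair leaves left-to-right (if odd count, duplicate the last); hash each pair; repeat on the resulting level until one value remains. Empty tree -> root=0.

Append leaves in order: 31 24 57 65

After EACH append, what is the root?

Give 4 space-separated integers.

After append 31 (leaves=[31]):
  L0: [31]
  root=31
After append 24 (leaves=[31, 24]):
  L0: [31, 24]
  L1: h(31,24)=(31*31+24)%997=985 -> [985]
  root=985
After append 57 (leaves=[31, 24, 57]):
  L0: [31, 24, 57]
  L1: h(31,24)=(31*31+24)%997=985 h(57,57)=(57*31+57)%997=827 -> [985, 827]
  L2: h(985,827)=(985*31+827)%997=455 -> [455]
  root=455
After append 65 (leaves=[31, 24, 57, 65]):
  L0: [31, 24, 57, 65]
  L1: h(31,24)=(31*31+24)%997=985 h(57,65)=(57*31+65)%997=835 -> [985, 835]
  L2: h(985,835)=(985*31+835)%997=463 -> [463]
  root=463

Answer: 31 985 455 463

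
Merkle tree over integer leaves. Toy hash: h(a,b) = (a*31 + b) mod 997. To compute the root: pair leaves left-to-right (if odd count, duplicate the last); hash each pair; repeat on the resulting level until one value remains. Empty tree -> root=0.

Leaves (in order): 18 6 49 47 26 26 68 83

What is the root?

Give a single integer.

Answer: 393

Derivation:
L0: [18, 6, 49, 47, 26, 26, 68, 83]
L1: h(18,6)=(18*31+6)%997=564 h(49,47)=(49*31+47)%997=569 h(26,26)=(26*31+26)%997=832 h(68,83)=(68*31+83)%997=197 -> [564, 569, 832, 197]
L2: h(564,569)=(564*31+569)%997=107 h(832,197)=(832*31+197)%997=67 -> [107, 67]
L3: h(107,67)=(107*31+67)%997=393 -> [393]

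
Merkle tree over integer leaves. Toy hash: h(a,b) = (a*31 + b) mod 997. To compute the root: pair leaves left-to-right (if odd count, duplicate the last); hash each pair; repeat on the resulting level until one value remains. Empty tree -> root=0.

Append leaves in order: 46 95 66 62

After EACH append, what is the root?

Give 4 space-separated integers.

Answer: 46 524 410 406

Derivation:
After append 46 (leaves=[46]):
  L0: [46]
  root=46
After append 95 (leaves=[46, 95]):
  L0: [46, 95]
  L1: h(46,95)=(46*31+95)%997=524 -> [524]
  root=524
After append 66 (leaves=[46, 95, 66]):
  L0: [46, 95, 66]
  L1: h(46,95)=(46*31+95)%997=524 h(66,66)=(66*31+66)%997=118 -> [524, 118]
  L2: h(524,118)=(524*31+118)%997=410 -> [410]
  root=410
After append 62 (leaves=[46, 95, 66, 62]):
  L0: [46, 95, 66, 62]
  L1: h(46,95)=(46*31+95)%997=524 h(66,62)=(66*31+62)%997=114 -> [524, 114]
  L2: h(524,114)=(524*31+114)%997=406 -> [406]
  root=406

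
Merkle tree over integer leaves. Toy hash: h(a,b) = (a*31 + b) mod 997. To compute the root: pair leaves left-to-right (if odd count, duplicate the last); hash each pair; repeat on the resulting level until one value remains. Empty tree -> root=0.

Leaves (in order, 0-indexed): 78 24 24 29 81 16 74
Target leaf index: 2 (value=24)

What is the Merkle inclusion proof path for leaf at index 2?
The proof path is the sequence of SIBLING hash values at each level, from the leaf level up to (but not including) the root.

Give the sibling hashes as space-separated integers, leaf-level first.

L0 (leaves): [78, 24, 24, 29, 81, 16, 74], target index=2
L1: h(78,24)=(78*31+24)%997=448 [pair 0] h(24,29)=(24*31+29)%997=773 [pair 1] h(81,16)=(81*31+16)%997=533 [pair 2] h(74,74)=(74*31+74)%997=374 [pair 3] -> [448, 773, 533, 374]
  Sibling for proof at L0: 29
L2: h(448,773)=(448*31+773)%997=703 [pair 0] h(533,374)=(533*31+374)%997=945 [pair 1] -> [703, 945]
  Sibling for proof at L1: 448
L3: h(703,945)=(703*31+945)%997=804 [pair 0] -> [804]
  Sibling for proof at L2: 945
Root: 804
Proof path (sibling hashes from leaf to root): [29, 448, 945]

Answer: 29 448 945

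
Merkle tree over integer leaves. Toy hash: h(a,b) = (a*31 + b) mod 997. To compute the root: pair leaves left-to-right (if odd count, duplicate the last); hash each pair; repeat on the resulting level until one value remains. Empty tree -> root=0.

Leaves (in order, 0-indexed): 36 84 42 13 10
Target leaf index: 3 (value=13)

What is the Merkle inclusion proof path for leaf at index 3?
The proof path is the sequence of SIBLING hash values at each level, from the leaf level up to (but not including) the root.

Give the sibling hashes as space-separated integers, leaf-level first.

Answer: 42 203 270

Derivation:
L0 (leaves): [36, 84, 42, 13, 10], target index=3
L1: h(36,84)=(36*31+84)%997=203 [pair 0] h(42,13)=(42*31+13)%997=318 [pair 1] h(10,10)=(10*31+10)%997=320 [pair 2] -> [203, 318, 320]
  Sibling for proof at L0: 42
L2: h(203,318)=(203*31+318)%997=629 [pair 0] h(320,320)=(320*31+320)%997=270 [pair 1] -> [629, 270]
  Sibling for proof at L1: 203
L3: h(629,270)=(629*31+270)%997=826 [pair 0] -> [826]
  Sibling for proof at L2: 270
Root: 826
Proof path (sibling hashes from leaf to root): [42, 203, 270]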